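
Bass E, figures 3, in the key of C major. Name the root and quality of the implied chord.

The figures 3 indicate a triad in root position.
In root position the bass is the root, so the root is E.
The chord tones are E, G, B, giving E minor.

E minor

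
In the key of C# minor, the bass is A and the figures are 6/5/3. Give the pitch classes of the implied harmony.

A, C#, E, F#

A third above A in this key is C#.
A fifth above A in this key is E.
A sixth above A in this key is F#.
Together with the bass A, this spells F# minor seventh in first inversion.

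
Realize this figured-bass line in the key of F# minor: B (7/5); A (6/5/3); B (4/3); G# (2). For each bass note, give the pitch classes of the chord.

B, D, F#, A | A, C#, E, F# | B, D, E, G# | G#, A, C#, E

B (7/5/3): B, D, F#, A.
A (6/5/3): A, C#, E, F#.
B (6/4/3): B, D, E, G#.
G# (6/4/2): G#, A, C#, E.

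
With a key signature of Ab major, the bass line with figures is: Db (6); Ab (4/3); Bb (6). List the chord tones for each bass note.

Db (6/3): Db, F, Bb.
Ab (6/4/3): Ab, C, Db, F.
Bb (6/3): Bb, Db, G.

Db, F, Bb | Ab, C, Db, F | Bb, Db, G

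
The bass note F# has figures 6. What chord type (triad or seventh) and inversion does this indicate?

triad, first inversion

6 is shorthand for 6/3.
Intervals of 6/3 above the bass form a triad; the bass is the third, so this is first inversion.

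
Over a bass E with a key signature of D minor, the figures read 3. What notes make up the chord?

E, G, Bb

The written figures 3 are shorthand for 5/3: the 5 is implied.
A third above E in this key is G.
A fifth above E in this key is Bb.
Together with the bass E, this spells E diminished in root position.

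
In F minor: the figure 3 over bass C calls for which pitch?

Counting 2 letter steps above C lands on E; in F minor, that letter is Eb.

Eb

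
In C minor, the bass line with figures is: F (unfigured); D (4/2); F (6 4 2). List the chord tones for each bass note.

F (5/3): F, Ab, C.
D (6/4/2): D, Eb, G, Bb.
F (6/4/2): F, G, Bb, D.

F, Ab, C | D, Eb, G, Bb | F, G, Bb, D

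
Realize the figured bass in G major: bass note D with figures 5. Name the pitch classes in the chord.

D, F#, A

The written figures 5 are shorthand for 5/3: the 3 is implied.
A third above D in this key is F#.
A fifth above D in this key is A.
Together with the bass D, this spells D major in root position.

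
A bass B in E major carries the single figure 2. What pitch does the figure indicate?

Counting 1 letter step above B lands on C; in E major, that letter is C#.

C#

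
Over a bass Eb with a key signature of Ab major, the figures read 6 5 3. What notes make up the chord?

Eb, G, Bb, C

A third above Eb in this key is G.
A fifth above Eb in this key is Bb.
A sixth above Eb in this key is C.
Together with the bass Eb, this spells C minor seventh in first inversion.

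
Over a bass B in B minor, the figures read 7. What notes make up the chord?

The written figures 7 are shorthand for 7/5/3: the 5/3 are implied.
A third above B in this key is D.
A fifth above B in this key is F#.
A seventh above B in this key is A.
Together with the bass B, this spells B minor seventh in root position.

B, D, F#, A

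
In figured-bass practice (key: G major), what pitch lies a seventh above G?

F#

Counting 6 letter steps above G lands on F; in G major, that letter is F#.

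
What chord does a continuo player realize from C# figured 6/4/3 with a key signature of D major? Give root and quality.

The figures 6/4/3 indicate a seventh chord in second inversion.
In second inversion the root lies a fourth above the bass: a fourth above C# in D major is F#.
The chord tones are C#, E, F#, A, giving F# minor seventh.

F# minor seventh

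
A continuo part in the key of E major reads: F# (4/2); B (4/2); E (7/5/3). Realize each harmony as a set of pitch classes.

F#, G#, B, D# | B, C#, E, G# | E, G#, B, D#

F# (6/4/2): F#, G#, B, D#.
B (6/4/2): B, C#, E, G#.
E (7/5/3): E, G#, B, D#.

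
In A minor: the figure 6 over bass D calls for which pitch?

B

Counting 5 letter steps above D lands on B; in A minor, that letter is B.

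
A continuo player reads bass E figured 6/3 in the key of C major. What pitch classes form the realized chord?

E, G, C

A third above E in this key is G.
A sixth above E in this key is C.
Together with the bass E, this spells C major in first inversion.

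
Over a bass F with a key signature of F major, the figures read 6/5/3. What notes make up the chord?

F, A, C, D

A third above F in this key is A.
A fifth above F in this key is C.
A sixth above F in this key is D.
Together with the bass F, this spells D minor seventh in first inversion.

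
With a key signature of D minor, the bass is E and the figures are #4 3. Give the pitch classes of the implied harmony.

The written figures #4 3 are shorthand for 6/4/3: the 6 is implied.
A third above E in this key is G.
A fourth above E in this key is A, raised to A# by the sharp.
A sixth above E in this key is C.

E, G, A#, C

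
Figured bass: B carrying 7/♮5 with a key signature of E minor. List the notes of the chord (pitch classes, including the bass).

The written figures 7/♮5 are shorthand for 7/5/3: the 3 is implied.
A third above B in this key is D.
A fifth above B in this key is F#, made natural (F) by the ♮ figure.
A seventh above B in this key is A.
Together with the bass B, this spells B half-diminished seventh in root position.

B, D, F, A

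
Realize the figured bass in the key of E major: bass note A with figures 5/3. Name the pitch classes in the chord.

A third above A in this key is C#.
A fifth above A in this key is E.
Together with the bass A, this spells A major in root position.

A, C#, E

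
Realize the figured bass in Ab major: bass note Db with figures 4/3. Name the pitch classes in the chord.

Db, F, G, Bb

The written figures 4/3 are shorthand for 6/4/3: the 6 is implied.
A third above Db in this key is F.
A fourth above Db in this key is G.
A sixth above Db in this key is Bb.
Together with the bass Db, this spells G half-diminished seventh in second inversion.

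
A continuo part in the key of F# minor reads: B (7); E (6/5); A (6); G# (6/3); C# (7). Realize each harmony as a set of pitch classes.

B (7/5/3): B, D, F#, A.
E (6/5/3): E, G#, B, C#.
A (6/3): A, C#, F#.
G# (6/3): G#, B, E.
C# (7/5/3): C#, E, G#, B.

B, D, F#, A | E, G#, B, C# | A, C#, F# | G#, B, E | C#, E, G#, B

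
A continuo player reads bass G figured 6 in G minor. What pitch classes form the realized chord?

The written figures 6 are shorthand for 6/3: the 3 is implied.
A third above G in this key is Bb.
A sixth above G in this key is Eb.
Together with the bass G, this spells Eb major in first inversion.

G, Bb, Eb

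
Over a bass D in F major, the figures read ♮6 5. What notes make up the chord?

D, F, A, B

The written figures ♮6 5 are shorthand for 6/5/3: the 3 is implied.
A third above D in this key is F.
A fifth above D in this key is A.
A sixth above D in this key is Bb, made natural (B) by the ♮ figure.
Together with the bass D, this spells B half-diminished seventh in first inversion.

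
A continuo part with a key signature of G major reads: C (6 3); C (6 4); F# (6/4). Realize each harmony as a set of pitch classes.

C (6/3): C, E, A.
C (6/4): C, F#, A.
F# (6/4): F#, B, D.

C, E, A | C, F#, A | F#, B, D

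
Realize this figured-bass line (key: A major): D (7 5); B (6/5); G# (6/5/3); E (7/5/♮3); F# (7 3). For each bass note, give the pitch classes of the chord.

D (7/5/3): D, F#, A, C#.
B (6/5/3): B, D, F#, G#.
G# (6/5/3): G#, B, D, E.
E (7/5/♮3): E, G, B, D.
F# (7/5/3): F#, A, C#, E.

D, F#, A, C# | B, D, F#, G# | G#, B, D, E | E, G, B, D | F#, A, C#, E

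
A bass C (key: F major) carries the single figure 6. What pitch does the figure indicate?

A

Counting 5 letter steps above C lands on A; in F major, that letter is A.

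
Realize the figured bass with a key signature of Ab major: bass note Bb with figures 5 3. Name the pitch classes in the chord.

A third above Bb in this key is Db.
A fifth above Bb in this key is F.
Together with the bass Bb, this spells Bb minor in root position.

Bb, Db, F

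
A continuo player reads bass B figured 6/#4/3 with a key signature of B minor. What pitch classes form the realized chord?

A third above B in this key is D.
A fourth above B in this key is E, raised to E# by the sharp.
A sixth above B in this key is G.

B, D, E#, G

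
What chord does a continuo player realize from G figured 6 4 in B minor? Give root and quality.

C# diminished

The figures 6 4 indicate a triad in second inversion.
In second inversion the root lies a fourth above the bass: a fourth above G in B minor is C#.
The chord tones are G, C#, E, giving C# diminished.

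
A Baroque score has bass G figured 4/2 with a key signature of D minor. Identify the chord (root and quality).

A minor seventh

The figures 4/2 indicate a seventh chord in third inversion.
In third inversion the root lies a second above the bass: a second above G in D minor is A.
The chord tones are G, A, C, E, giving A minor seventh.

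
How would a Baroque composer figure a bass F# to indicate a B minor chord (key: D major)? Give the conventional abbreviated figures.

F# is the fifth of B minor, so the chord is in second inversion.
A triad in second inversion is figured 6/4, conventionally abbreviated 6/4.

6/4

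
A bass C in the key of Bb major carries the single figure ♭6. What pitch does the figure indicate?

Counting 5 letter steps above C lands on A; in Bb major, that letter is A.
The b6 figure lowers it a semitone, giving Ab.

Ab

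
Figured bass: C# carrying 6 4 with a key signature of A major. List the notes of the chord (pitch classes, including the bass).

A fourth above C# in this key is F#.
A sixth above C# in this key is A.
Together with the bass C#, this spells F# minor in second inversion.

C#, F#, A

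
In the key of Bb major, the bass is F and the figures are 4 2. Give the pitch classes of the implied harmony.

F, G, Bb, D

The written figures 4 2 are shorthand for 6/4/2: the 6 is implied.
A second above F in this key is G.
A fourth above F in this key is Bb.
A sixth above F in this key is D.
Together with the bass F, this spells G minor seventh in third inversion.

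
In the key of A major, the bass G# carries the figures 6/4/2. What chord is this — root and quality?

A major seventh

The figures 6/4/2 indicate a seventh chord in third inversion.
In third inversion the root lies a second above the bass: a second above G# in A major is A.
The chord tones are G#, A, C#, E, giving A major seventh.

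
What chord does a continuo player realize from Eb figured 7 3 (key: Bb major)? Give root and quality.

Eb major seventh

The figures 7 3 indicate a seventh chord in root position.
In root position the bass is the root, so the root is Eb.
The chord tones are Eb, G, Bb, D, giving Eb major seventh.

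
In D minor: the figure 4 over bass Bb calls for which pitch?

Counting 3 letter steps above Bb lands on E; in D minor, that letter is E.

E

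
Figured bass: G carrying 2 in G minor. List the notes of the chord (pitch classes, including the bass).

G, A, C, Eb

The written figures 2 are shorthand for 6/4/2: the 6/4 are implied.
A second above G in this key is A.
A fourth above G in this key is C.
A sixth above G in this key is Eb.
Together with the bass G, this spells A half-diminished seventh in third inversion.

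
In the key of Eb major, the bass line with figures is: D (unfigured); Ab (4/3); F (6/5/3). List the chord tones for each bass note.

D (5/3): D, F, Ab.
Ab (6/4/3): Ab, C, D, F.
F (6/5/3): F, Ab, C, D.

D, F, Ab | Ab, C, D, F | F, Ab, C, D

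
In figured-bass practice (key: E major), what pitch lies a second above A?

Counting 1 letter step above A lands on B; in E major, that letter is B.

B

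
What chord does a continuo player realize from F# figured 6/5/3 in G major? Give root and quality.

The figures 6/5/3 indicate a seventh chord in first inversion.
In first inversion the root lies a sixth above the bass: a sixth above F# in G major is D.
The chord tones are F#, A, C, D, giving D dominant seventh.

D dominant seventh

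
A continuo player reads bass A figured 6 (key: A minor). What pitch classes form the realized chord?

The written figures 6 are shorthand for 6/3: the 3 is implied.
A third above A in this key is C.
A sixth above A in this key is F.
Together with the bass A, this spells F major in first inversion.

A, C, F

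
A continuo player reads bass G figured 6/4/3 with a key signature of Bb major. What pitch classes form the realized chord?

G, Bb, C, Eb

A third above G in this key is Bb.
A fourth above G in this key is C.
A sixth above G in this key is Eb.
Together with the bass G, this spells C minor seventh in second inversion.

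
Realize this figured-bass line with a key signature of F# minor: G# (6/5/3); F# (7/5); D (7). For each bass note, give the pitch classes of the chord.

G#, B, D, E | F#, A, C#, E | D, F#, A, C#

G# (6/5/3): G#, B, D, E.
F# (7/5/3): F#, A, C#, E.
D (7/5/3): D, F#, A, C#.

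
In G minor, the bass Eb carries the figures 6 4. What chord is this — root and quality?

The figures 6 4 indicate a triad in second inversion.
In second inversion the root lies a fourth above the bass: a fourth above Eb in G minor is A.
The chord tones are Eb, A, C, giving A diminished.

A diminished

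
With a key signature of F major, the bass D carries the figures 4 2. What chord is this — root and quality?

E half-diminished seventh

The figures 4 2 indicate a seventh chord in third inversion.
In third inversion the root lies a second above the bass: a second above D in F major is E.
The chord tones are D, E, G, Bb, giving E half-diminished seventh.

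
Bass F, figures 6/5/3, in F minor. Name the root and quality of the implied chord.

Db major seventh

The figures 6/5/3 indicate a seventh chord in first inversion.
In first inversion the root lies a sixth above the bass: a sixth above F in F minor is Db.
The chord tones are F, Ab, C, Db, giving Db major seventh.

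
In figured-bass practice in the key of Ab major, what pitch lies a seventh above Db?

Counting 6 letter steps above Db lands on C; in Ab major, that letter is C.

C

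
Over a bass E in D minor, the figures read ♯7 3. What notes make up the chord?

E, G, Bb, D#

The written figures ♯7 3 are shorthand for 7/5/3: the 5 is implied.
A third above E in this key is G.
A fifth above E in this key is Bb.
A seventh above E in this key is D, raised to D# by the sharp.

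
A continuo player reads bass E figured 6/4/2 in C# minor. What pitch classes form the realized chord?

E, F#, A, C#

A second above E in this key is F#.
A fourth above E in this key is A.
A sixth above E in this key is C#.
Together with the bass E, this spells F# minor seventh in third inversion.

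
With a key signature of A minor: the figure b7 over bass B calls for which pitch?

Counting 6 letter steps above B lands on A; in A minor, that letter is A.
The b7 figure lowers it a semitone, giving Ab.

Ab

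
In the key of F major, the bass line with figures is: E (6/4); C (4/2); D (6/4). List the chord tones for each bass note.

E, A, C | C, D, F, A | D, G, Bb

E (6/4): E, A, C.
C (6/4/2): C, D, F, A.
D (6/4): D, G, Bb.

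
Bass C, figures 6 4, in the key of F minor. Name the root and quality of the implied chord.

The figures 6 4 indicate a triad in second inversion.
In second inversion the root lies a fourth above the bass: a fourth above C in F minor is F.
The chord tones are C, F, Ab, giving F minor.

F minor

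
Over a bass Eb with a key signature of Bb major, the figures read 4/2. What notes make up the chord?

Eb, F, A, C

The written figures 4/2 are shorthand for 6/4/2: the 6 is implied.
A second above Eb in this key is F.
A fourth above Eb in this key is A.
A sixth above Eb in this key is C.
Together with the bass Eb, this spells F dominant seventh in third inversion.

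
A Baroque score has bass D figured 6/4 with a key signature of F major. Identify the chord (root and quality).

G minor

The figures 6/4 indicate a triad in second inversion.
In second inversion the root lies a fourth above the bass: a fourth above D in F major is G.
The chord tones are D, G, Bb, giving G minor.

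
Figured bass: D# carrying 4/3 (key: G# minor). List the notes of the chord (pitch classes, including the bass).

The written figures 4/3 are shorthand for 6/4/3: the 6 is implied.
A third above D# in this key is F#.
A fourth above D# in this key is G#.
A sixth above D# in this key is B.
Together with the bass D#, this spells G# minor seventh in second inversion.

D#, F#, G#, B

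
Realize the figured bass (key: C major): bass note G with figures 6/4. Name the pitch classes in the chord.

A fourth above G in this key is C.
A sixth above G in this key is E.
Together with the bass G, this spells C major in second inversion.

G, C, E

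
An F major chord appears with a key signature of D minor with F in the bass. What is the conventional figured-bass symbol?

F is the root of F major, so the chord is in root position.
A triad in root position is figured 5/3, conventionally abbreviated (no figures — root-position triad).

no figures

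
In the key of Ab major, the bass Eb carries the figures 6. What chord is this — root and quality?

The figures 6 indicate a triad in first inversion.
In first inversion the root lies a sixth above the bass: a sixth above Eb in Ab major is C.
The chord tones are Eb, G, C, giving C minor.

C minor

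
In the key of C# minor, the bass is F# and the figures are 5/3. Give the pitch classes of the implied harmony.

F#, A, C#

A third above F# in this key is A.
A fifth above F# in this key is C#.
Together with the bass F#, this spells F# minor in root position.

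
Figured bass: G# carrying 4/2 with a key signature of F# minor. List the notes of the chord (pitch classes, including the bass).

G#, A, C#, E

The written figures 4/2 are shorthand for 6/4/2: the 6 is implied.
A second above G# in this key is A.
A fourth above G# in this key is C#.
A sixth above G# in this key is E.
Together with the bass G#, this spells A major seventh in third inversion.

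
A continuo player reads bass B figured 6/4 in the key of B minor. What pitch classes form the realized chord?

B, E, G

A fourth above B in this key is E.
A sixth above B in this key is G.
Together with the bass B, this spells E minor in second inversion.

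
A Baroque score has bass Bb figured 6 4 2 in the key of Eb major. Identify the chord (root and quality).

C minor seventh

The figures 6 4 2 indicate a seventh chord in third inversion.
In third inversion the root lies a second above the bass: a second above Bb in Eb major is C.
The chord tones are Bb, C, Eb, G, giving C minor seventh.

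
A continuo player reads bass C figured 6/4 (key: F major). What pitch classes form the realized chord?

C, F, A

A fourth above C in this key is F.
A sixth above C in this key is A.
Together with the bass C, this spells F major in second inversion.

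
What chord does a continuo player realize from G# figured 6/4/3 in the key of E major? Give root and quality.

The figures 6/4/3 indicate a seventh chord in second inversion.
In second inversion the root lies a fourth above the bass: a fourth above G# in E major is C#.
The chord tones are G#, B, C#, E, giving C# minor seventh.

C# minor seventh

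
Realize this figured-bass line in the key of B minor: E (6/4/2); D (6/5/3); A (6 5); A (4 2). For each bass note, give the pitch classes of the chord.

E, F#, A, C# | D, F#, A, B | A, C#, E, F# | A, B, D, F#

E (6/4/2): E, F#, A, C#.
D (6/5/3): D, F#, A, B.
A (6/5/3): A, C#, E, F#.
A (6/4/2): A, B, D, F#.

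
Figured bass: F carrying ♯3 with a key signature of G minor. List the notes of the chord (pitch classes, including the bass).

F, A#, C

The written figures ♯3 are shorthand for 5/3: the 5 is implied.
A third above F in this key is A, raised to A# by the sharp.
A fifth above F in this key is C.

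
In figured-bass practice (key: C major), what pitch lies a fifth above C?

G

Counting 4 letter steps above C lands on G; in C major, that letter is G.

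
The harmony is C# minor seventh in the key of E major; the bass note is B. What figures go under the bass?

4/2

B is the seventh of C# minor seventh, so the chord is in third inversion.
A seventh chord in third inversion is figured 6/4/2, conventionally abbreviated 4/2.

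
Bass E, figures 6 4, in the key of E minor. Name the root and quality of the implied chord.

A minor

The figures 6 4 indicate a triad in second inversion.
In second inversion the root lies a fourth above the bass: a fourth above E in E minor is A.
The chord tones are E, A, C, giving A minor.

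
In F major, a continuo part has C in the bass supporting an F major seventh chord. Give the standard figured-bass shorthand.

C is the fifth of F major seventh, so the chord is in second inversion.
A seventh chord in second inversion is figured 6/4/3, conventionally abbreviated 4/3.

4/3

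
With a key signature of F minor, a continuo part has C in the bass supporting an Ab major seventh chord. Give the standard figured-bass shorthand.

C is the third of Ab major seventh, so the chord is in first inversion.
A seventh chord in first inversion is figured 6/5/3, conventionally abbreviated 6/5.

6/5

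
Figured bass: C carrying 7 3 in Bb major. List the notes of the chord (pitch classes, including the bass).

The written figures 7 3 are shorthand for 7/5/3: the 5 is implied.
A third above C in this key is Eb.
A fifth above C in this key is G.
A seventh above C in this key is Bb.
Together with the bass C, this spells C minor seventh in root position.

C, Eb, G, Bb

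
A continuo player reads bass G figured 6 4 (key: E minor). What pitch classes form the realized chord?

A fourth above G in this key is C.
A sixth above G in this key is E.
Together with the bass G, this spells C major in second inversion.

G, C, E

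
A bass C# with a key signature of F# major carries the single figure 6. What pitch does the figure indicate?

A#

Counting 5 letter steps above C# lands on A; in F# major, that letter is A#.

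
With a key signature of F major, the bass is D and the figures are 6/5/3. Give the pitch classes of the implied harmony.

D, F, A, Bb

A third above D in this key is F.
A fifth above D in this key is A.
A sixth above D in this key is Bb.
Together with the bass D, this spells Bb major seventh in first inversion.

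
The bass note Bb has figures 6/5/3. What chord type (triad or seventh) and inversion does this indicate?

Intervals of 6/5/3 above the bass form a seventh chord; the bass is the third, so this is first inversion.

seventh chord, first inversion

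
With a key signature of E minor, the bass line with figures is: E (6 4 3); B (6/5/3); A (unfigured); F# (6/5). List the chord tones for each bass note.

E (6/4/3): E, G, A, C.
B (6/5/3): B, D, F#, G.
A (5/3): A, C, E.
F# (6/5/3): F#, A, C, D.

E, G, A, C | B, D, F#, G | A, C, E | F#, A, C, D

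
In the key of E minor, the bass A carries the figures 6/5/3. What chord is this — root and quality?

F# half-diminished seventh

The figures 6/5/3 indicate a seventh chord in first inversion.
In first inversion the root lies a sixth above the bass: a sixth above A in E minor is F#.
The chord tones are A, C, E, F#, giving F# half-diminished seventh.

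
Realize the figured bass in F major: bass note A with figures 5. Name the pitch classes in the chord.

A, C, E

The written figures 5 are shorthand for 5/3: the 3 is implied.
A third above A in this key is C.
A fifth above A in this key is E.
Together with the bass A, this spells A minor in root position.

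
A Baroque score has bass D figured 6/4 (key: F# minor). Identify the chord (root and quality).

The figures 6/4 indicate a triad in second inversion.
In second inversion the root lies a fourth above the bass: a fourth above D in F# minor is G#.
The chord tones are D, G#, B, giving G# diminished.

G# diminished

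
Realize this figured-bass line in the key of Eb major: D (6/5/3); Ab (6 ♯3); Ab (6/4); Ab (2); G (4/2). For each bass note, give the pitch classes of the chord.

D, F, Ab, Bb | Ab, C#, F | Ab, D, F | Ab, Bb, D, F | G, Ab, C, Eb

D (6/5/3): D, F, Ab, Bb.
Ab (6/#3): Ab, C#, F.
Ab (6/4): Ab, D, F.
Ab (6/4/2): Ab, Bb, D, F.
G (6/4/2): G, Ab, C, Eb.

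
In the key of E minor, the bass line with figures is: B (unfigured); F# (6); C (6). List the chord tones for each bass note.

B (5/3): B, D, F#.
F# (6/3): F#, A, D.
C (6/3): C, E, A.

B, D, F# | F#, A, D | C, E, A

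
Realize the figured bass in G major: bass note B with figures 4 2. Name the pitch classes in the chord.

B, C, E, G

The written figures 4 2 are shorthand for 6/4/2: the 6 is implied.
A second above B in this key is C.
A fourth above B in this key is E.
A sixth above B in this key is G.
Together with the bass B, this spells C major seventh in third inversion.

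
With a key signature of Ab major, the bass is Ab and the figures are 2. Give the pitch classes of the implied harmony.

Ab, Bb, Db, F

The written figures 2 are shorthand for 6/4/2: the 6/4 are implied.
A second above Ab in this key is Bb.
A fourth above Ab in this key is Db.
A sixth above Ab in this key is F.
Together with the bass Ab, this spells Bb minor seventh in third inversion.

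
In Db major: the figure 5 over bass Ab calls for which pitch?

Counting 4 letter steps above Ab lands on E; in Db major, that letter is Eb.

Eb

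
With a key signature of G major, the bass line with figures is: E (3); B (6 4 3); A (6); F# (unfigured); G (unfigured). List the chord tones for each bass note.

E (5/3): E, G, B.
B (6/4/3): B, D, E, G.
A (6/3): A, C, F#.
F# (5/3): F#, A, C.
G (5/3): G, B, D.

E, G, B | B, D, E, G | A, C, F# | F#, A, C | G, B, D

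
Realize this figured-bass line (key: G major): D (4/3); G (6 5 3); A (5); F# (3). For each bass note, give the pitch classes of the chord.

D (6/4/3): D, F#, G, B.
G (6/5/3): G, B, D, E.
A (5/3): A, C, E.
F# (5/3): F#, A, C.

D, F#, G, B | G, B, D, E | A, C, E | F#, A, C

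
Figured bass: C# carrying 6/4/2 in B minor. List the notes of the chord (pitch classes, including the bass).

C#, D, F#, A

A second above C# in this key is D.
A fourth above C# in this key is F#.
A sixth above C# in this key is A.
Together with the bass C#, this spells D major seventh in third inversion.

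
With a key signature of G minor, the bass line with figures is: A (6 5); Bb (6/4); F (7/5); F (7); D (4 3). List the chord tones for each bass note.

A (6/5/3): A, C, Eb, F.
Bb (6/4): Bb, Eb, G.
F (7/5/3): F, A, C, Eb.
F (7/5/3): F, A, C, Eb.
D (6/4/3): D, F, G, Bb.

A, C, Eb, F | Bb, Eb, G | F, A, C, Eb | F, A, C, Eb | D, F, G, Bb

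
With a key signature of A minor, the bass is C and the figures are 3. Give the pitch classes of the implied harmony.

The written figures 3 are shorthand for 5/3: the 5 is implied.
A third above C in this key is E.
A fifth above C in this key is G.
Together with the bass C, this spells C major in root position.

C, E, G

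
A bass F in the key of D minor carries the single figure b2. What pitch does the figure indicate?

Gb

Counting 1 letter step above F lands on G; in D minor, that letter is G.
The b2 figure lowers it a semitone, giving Gb.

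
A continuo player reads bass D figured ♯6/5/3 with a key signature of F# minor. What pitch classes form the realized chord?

A third above D in this key is F#.
A fifth above D in this key is A.
A sixth above D in this key is B, raised to B# by the sharp.

D, F#, A, B#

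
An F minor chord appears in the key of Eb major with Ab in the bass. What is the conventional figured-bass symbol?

6

Ab is the third of F minor, so the chord is in first inversion.
A triad in first inversion is figured 6/3, conventionally abbreviated 6.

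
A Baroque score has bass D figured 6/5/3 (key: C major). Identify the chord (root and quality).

The figures 6/5/3 indicate a seventh chord in first inversion.
In first inversion the root lies a sixth above the bass: a sixth above D in C major is B.
The chord tones are D, F, A, B, giving B half-diminished seventh.

B half-diminished seventh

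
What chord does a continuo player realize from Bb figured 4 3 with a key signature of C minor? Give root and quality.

The figures 4 3 indicate a seventh chord in second inversion.
In second inversion the root lies a fourth above the bass: a fourth above Bb in C minor is Eb.
The chord tones are Bb, D, Eb, G, giving Eb major seventh.

Eb major seventh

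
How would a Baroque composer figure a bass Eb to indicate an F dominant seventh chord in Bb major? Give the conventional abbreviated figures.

Eb is the seventh of F dominant seventh, so the chord is in third inversion.
A seventh chord in third inversion is figured 6/4/2, conventionally abbreviated 4/2.

4/2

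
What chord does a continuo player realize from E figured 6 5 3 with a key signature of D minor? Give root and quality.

The figures 6 5 3 indicate a seventh chord in first inversion.
In first inversion the root lies a sixth above the bass: a sixth above E in D minor is C.
The chord tones are E, G, Bb, C, giving C dominant seventh.

C dominant seventh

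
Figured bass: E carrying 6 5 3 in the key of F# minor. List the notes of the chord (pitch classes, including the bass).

A third above E in this key is G#.
A fifth above E in this key is B.
A sixth above E in this key is C#.
Together with the bass E, this spells C# minor seventh in first inversion.

E, G#, B, C#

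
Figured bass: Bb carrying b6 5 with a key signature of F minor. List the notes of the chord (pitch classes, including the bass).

Bb, Db, F, Gb

The written figures b6 5 are shorthand for 6/5/3: the 3 is implied.
A third above Bb in this key is Db.
A fifth above Bb in this key is F.
A sixth above Bb in this key is G, lowered to Gb by the flat.
Together with the bass Bb, this spells Gb major seventh in first inversion.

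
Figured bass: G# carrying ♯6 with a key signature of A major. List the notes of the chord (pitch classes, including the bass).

G#, B, E#

The written figures ♯6 are shorthand for 6/3: the 3 is implied.
A third above G# in this key is B.
A sixth above G# in this key is E, raised to E# by the sharp.
Together with the bass G#, this spells E# diminished in first inversion.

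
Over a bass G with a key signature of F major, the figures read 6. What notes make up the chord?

G, Bb, E

The written figures 6 are shorthand for 6/3: the 3 is implied.
A third above G in this key is Bb.
A sixth above G in this key is E.
Together with the bass G, this spells E diminished in first inversion.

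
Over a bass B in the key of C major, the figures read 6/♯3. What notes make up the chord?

A third above B in this key is D, raised to D# by the sharp.
A sixth above B in this key is G.
Together with the bass B, this spells G augmented in first inversion.

B, D#, G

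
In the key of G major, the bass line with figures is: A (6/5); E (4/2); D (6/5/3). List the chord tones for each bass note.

A, C, E, F# | E, F#, A, C | D, F#, A, B

A (6/5/3): A, C, E, F#.
E (6/4/2): E, F#, A, C.
D (6/5/3): D, F#, A, B.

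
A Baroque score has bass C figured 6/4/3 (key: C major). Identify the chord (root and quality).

The figures 6/4/3 indicate a seventh chord in second inversion.
In second inversion the root lies a fourth above the bass: a fourth above C in C major is F.
The chord tones are C, E, F, A, giving F major seventh.

F major seventh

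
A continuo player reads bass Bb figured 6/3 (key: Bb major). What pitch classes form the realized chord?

A third above Bb in this key is D.
A sixth above Bb in this key is G.
Together with the bass Bb, this spells G minor in first inversion.

Bb, D, G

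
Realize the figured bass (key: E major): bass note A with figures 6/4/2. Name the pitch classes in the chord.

A, B, D#, F#

A second above A in this key is B.
A fourth above A in this key is D#.
A sixth above A in this key is F#.
Together with the bass A, this spells B dominant seventh in third inversion.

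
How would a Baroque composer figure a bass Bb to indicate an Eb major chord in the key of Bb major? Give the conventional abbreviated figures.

Bb is the fifth of Eb major, so the chord is in second inversion.
A triad in second inversion is figured 6/4, conventionally abbreviated 6/4.

6/4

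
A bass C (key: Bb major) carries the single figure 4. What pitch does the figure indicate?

Counting 3 letter steps above C lands on F; in Bb major, that letter is F.

F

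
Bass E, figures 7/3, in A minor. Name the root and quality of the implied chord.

E minor seventh

The figures 7/3 indicate a seventh chord in root position.
In root position the bass is the root, so the root is E.
The chord tones are E, G, B, D, giving E minor seventh.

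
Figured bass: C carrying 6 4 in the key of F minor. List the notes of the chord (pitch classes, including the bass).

C, F, Ab

A fourth above C in this key is F.
A sixth above C in this key is Ab.
Together with the bass C, this spells F minor in second inversion.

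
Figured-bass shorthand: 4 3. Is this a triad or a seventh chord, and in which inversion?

seventh chord, second inversion

4 3 is shorthand for 6/4/3.
Intervals of 6/4/3 above the bass form a seventh chord; the bass is the fifth, so this is second inversion.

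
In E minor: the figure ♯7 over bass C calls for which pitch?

Counting 6 letter steps above C lands on B; in E minor, that letter is B.
The #7 figure raises it a semitone, giving B#.

B#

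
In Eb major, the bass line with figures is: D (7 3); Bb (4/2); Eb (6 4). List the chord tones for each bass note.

D, F, Ab, C | Bb, C, Eb, G | Eb, Ab, C

D (7/5/3): D, F, Ab, C.
Bb (6/4/2): Bb, C, Eb, G.
Eb (6/4): Eb, Ab, C.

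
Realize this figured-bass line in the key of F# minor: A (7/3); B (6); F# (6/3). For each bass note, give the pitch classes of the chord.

A, C#, E, G# | B, D, G# | F#, A, D

A (7/5/3): A, C#, E, G#.
B (6/3): B, D, G#.
F# (6/3): F#, A, D.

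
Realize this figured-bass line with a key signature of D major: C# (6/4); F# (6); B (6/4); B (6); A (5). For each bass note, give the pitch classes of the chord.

C# (6/4): C#, F#, A.
F# (6/3): F#, A, D.
B (6/4): B, E, G.
B (6/3): B, D, G.
A (5/3): A, C#, E.

C#, F#, A | F#, A, D | B, E, G | B, D, G | A, C#, E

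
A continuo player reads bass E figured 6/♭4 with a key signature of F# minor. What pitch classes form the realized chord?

E, Ab, C#

A fourth above E in this key is A, lowered to Ab by the flat.
A sixth above E in this key is C#.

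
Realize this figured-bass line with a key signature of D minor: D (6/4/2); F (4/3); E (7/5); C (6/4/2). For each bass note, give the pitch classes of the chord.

D (6/4/2): D, E, G, Bb.
F (6/4/3): F, A, Bb, D.
E (7/5/3): E, G, Bb, D.
C (6/4/2): C, D, F, A.

D, E, G, Bb | F, A, Bb, D | E, G, Bb, D | C, D, F, A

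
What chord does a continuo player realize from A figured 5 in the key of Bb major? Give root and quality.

The figures 5 indicate a triad in root position.
In root position the bass is the root, so the root is A.
The chord tones are A, C, Eb, giving A diminished.

A diminished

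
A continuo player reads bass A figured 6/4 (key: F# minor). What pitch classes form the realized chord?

A fourth above A in this key is D.
A sixth above A in this key is F#.
Together with the bass A, this spells D major in second inversion.

A, D, F#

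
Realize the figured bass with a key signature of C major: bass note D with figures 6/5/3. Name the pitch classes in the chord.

A third above D in this key is F.
A fifth above D in this key is A.
A sixth above D in this key is B.
Together with the bass D, this spells B half-diminished seventh in first inversion.

D, F, A, B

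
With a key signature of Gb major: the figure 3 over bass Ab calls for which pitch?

Cb

Counting 2 letter steps above Ab lands on C; in Gb major, that letter is Cb.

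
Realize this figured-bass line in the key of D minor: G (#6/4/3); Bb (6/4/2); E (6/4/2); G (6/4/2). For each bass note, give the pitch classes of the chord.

G, Bb, C, E# | Bb, C, E, G | E, F, A, C | G, A, C, E

G (#6/4/3): G, Bb, C, E#.
Bb (6/4/2): Bb, C, E, G.
E (6/4/2): E, F, A, C.
G (6/4/2): G, A, C, E.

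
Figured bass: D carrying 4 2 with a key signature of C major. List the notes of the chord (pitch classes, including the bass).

D, E, G, B

The written figures 4 2 are shorthand for 6/4/2: the 6 is implied.
A second above D in this key is E.
A fourth above D in this key is G.
A sixth above D in this key is B.
Together with the bass D, this spells E minor seventh in third inversion.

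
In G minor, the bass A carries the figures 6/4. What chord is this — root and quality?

D minor

The figures 6/4 indicate a triad in second inversion.
In second inversion the root lies a fourth above the bass: a fourth above A in G minor is D.
The chord tones are A, D, F, giving D minor.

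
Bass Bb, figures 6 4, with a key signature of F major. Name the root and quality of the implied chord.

The figures 6 4 indicate a triad in second inversion.
In second inversion the root lies a fourth above the bass: a fourth above Bb in F major is E.
The chord tones are Bb, E, G, giving E diminished.

E diminished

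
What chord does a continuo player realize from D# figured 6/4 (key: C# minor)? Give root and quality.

G# minor

The figures 6/4 indicate a triad in second inversion.
In second inversion the root lies a fourth above the bass: a fourth above D# in C# minor is G#.
The chord tones are D#, G#, B, giving G# minor.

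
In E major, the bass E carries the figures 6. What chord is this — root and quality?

The figures 6 indicate a triad in first inversion.
In first inversion the root lies a sixth above the bass: a sixth above E in E major is C#.
The chord tones are E, G#, C#, giving C# minor.

C# minor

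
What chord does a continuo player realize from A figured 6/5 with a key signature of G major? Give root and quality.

The figures 6/5 indicate a seventh chord in first inversion.
In first inversion the root lies a sixth above the bass: a sixth above A in G major is F#.
The chord tones are A, C, E, F#, giving F# half-diminished seventh.

F# half-diminished seventh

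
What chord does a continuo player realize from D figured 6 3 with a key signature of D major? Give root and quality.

The figures 6 3 indicate a triad in first inversion.
In first inversion the root lies a sixth above the bass: a sixth above D in D major is B.
The chord tones are D, F#, B, giving B minor.

B minor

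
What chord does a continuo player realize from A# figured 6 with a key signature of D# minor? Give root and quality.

F# major

The figures 6 indicate a triad in first inversion.
In first inversion the root lies a sixth above the bass: a sixth above A# in D# minor is F#.
The chord tones are A#, C#, F#, giving F# major.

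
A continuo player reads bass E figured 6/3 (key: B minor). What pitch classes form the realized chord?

A third above E in this key is G.
A sixth above E in this key is C#.
Together with the bass E, this spells C# diminished in first inversion.

E, G, C#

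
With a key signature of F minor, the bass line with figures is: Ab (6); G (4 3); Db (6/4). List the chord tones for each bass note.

Ab (6/3): Ab, C, F.
G (6/4/3): G, Bb, C, Eb.
Db (6/4): Db, G, Bb.

Ab, C, F | G, Bb, C, Eb | Db, G, Bb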